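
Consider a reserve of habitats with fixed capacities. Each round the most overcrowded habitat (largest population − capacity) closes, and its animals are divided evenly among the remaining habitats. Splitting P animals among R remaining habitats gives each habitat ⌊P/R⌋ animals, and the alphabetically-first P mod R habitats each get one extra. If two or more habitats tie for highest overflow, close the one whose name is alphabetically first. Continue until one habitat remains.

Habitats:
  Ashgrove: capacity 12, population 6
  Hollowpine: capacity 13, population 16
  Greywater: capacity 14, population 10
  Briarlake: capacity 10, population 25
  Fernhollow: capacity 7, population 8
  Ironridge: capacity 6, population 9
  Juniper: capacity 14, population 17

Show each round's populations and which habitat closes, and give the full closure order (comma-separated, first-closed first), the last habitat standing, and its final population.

Round 1: Ashgrove=6 Briarlake=25 Fernhollow=8 Greywater=10 Hollowpine=16 Ironridge=9 Juniper=17 → close Briarlake (overflow 15)
  25÷6 = 4 each, +1 to first 1
Round 2: Ashgrove=11 Fernhollow=12 Greywater=14 Hollowpine=20 Ironridge=13 Juniper=21 → close Hollowpine (overflow 7)
  20÷5 = 4 each, +1 to first 0
Round 3: Ashgrove=15 Fernhollow=16 Greywater=18 Ironridge=17 Juniper=25 → close Ironridge (overflow 11)
  17÷4 = 4 each, +1 to first 1
Round 4: Ashgrove=20 Fernhollow=20 Greywater=22 Juniper=29 → close Juniper (overflow 15)
  29÷3 = 9 each, +1 to first 2
Round 5: Ashgrove=30 Fernhollow=30 Greywater=31 → close Fernhollow (overflow 23)
  30÷2 = 15 each, +1 to first 0
Round 6: Ashgrove=45 Greywater=46 → close Ashgrove (overflow 33)
  45÷1 = 45 each, +1 to first 0

Closure order: Briarlake, Hollowpine, Ironridge, Juniper, Fernhollow, Ashgrove
Last habitat: Greywater with 91 animals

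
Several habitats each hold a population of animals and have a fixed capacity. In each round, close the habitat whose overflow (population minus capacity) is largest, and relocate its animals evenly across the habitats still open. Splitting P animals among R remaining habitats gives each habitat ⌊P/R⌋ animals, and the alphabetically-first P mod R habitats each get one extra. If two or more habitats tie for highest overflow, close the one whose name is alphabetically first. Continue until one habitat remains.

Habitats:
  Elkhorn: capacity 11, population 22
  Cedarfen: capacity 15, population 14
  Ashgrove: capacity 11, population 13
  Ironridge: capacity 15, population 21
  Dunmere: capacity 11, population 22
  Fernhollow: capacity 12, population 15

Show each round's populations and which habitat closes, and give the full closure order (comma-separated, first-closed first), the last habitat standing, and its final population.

Closure order: Dunmere, Elkhorn, Ironridge, Ashgrove, Fernhollow
Last habitat: Cedarfen with 107 animals

Round 1: Ashgrove=13 Cedarfen=14 Dunmere=22 Elkhorn=22 Fernhollow=15 Ironridge=21 → close Dunmere (overflow 11)
  22÷5 = 4 each, +1 to first 2
Round 2: Ashgrove=18 Cedarfen=19 Elkhorn=26 Fernhollow=19 Ironridge=25 → close Elkhorn (overflow 15)
  26÷4 = 6 each, +1 to first 2
Round 3: Ashgrove=25 Cedarfen=26 Fernhollow=25 Ironridge=31 → close Ironridge (overflow 16)
  31÷3 = 10 each, +1 to first 1
Round 4: Ashgrove=36 Cedarfen=36 Fernhollow=35 → close Ashgrove (overflow 25)
  36÷2 = 18 each, +1 to first 0
Round 5: Cedarfen=54 Fernhollow=53 → close Fernhollow (overflow 41)
  53÷1 = 53 each, +1 to first 0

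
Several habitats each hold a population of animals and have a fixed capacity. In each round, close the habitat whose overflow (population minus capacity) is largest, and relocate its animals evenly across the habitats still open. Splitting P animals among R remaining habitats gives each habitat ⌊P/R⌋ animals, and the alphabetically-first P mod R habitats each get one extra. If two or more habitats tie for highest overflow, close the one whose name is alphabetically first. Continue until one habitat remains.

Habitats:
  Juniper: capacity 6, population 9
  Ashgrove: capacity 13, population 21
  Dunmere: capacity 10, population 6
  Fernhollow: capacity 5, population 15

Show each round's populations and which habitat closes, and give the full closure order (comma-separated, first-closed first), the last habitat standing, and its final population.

Closure order: Fernhollow, Ashgrove, Juniper
Last habitat: Dunmere with 51 animals

Round 1: Ashgrove=21 Dunmere=6 Fernhollow=15 Juniper=9 → close Fernhollow (overflow 10)
  15÷3 = 5 each, +1 to first 0
Round 2: Ashgrove=26 Dunmere=11 Juniper=14 → close Ashgrove (overflow 13)
  26÷2 = 13 each, +1 to first 0
Round 3: Dunmere=24 Juniper=27 → close Juniper (overflow 21)
  27÷1 = 27 each, +1 to first 0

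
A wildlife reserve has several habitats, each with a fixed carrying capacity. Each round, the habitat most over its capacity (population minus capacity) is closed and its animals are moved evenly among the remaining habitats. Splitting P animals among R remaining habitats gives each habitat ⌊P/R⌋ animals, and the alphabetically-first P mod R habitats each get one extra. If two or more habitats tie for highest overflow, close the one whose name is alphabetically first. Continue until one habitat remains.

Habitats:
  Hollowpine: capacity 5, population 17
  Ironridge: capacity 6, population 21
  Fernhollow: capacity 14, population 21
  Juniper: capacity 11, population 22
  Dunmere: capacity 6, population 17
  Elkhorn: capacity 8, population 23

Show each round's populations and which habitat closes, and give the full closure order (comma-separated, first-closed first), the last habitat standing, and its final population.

Round 1: Dunmere=17 Elkhorn=23 Fernhollow=21 Hollowpine=17 Ironridge=21 Juniper=22 → close Elkhorn (overflow 15)
  23÷5 = 4 each, +1 to first 3
Round 2: Dunmere=22 Fernhollow=26 Hollowpine=22 Ironridge=25 Juniper=26 → close Ironridge (overflow 19)
  25÷4 = 6 each, +1 to first 1
Round 3: Dunmere=29 Fernhollow=32 Hollowpine=28 Juniper=32 → close Dunmere (overflow 23)
  29÷3 = 9 each, +1 to first 2
Round 4: Fernhollow=42 Hollowpine=38 Juniper=41 → close Hollowpine (overflow 33)
  38÷2 = 19 each, +1 to first 0
Round 5: Fernhollow=61 Juniper=60 → close Juniper (overflow 49)
  60÷1 = 60 each, +1 to first 0

Closure order: Elkhorn, Ironridge, Dunmere, Hollowpine, Juniper
Last habitat: Fernhollow with 121 animals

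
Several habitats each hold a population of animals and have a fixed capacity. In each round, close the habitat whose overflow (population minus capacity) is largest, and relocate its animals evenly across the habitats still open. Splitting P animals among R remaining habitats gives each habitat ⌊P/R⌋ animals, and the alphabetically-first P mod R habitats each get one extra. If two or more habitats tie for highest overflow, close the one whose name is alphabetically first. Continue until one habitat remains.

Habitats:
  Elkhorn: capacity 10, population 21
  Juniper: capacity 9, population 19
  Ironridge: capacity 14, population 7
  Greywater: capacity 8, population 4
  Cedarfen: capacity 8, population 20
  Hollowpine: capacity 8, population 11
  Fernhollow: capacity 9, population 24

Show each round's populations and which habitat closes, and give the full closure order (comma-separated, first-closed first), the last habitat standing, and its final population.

Round 1: Cedarfen=20 Elkhorn=21 Fernhollow=24 Greywater=4 Hollowpine=11 Ironridge=7 Juniper=19 → close Fernhollow (overflow 15)
  24÷6 = 4 each, +1 to first 0
Round 2: Cedarfen=24 Elkhorn=25 Greywater=8 Hollowpine=15 Ironridge=11 Juniper=23 → close Cedarfen (overflow 16)
  24÷5 = 4 each, +1 to first 4
Round 3: Elkhorn=30 Greywater=13 Hollowpine=20 Ironridge=16 Juniper=27 → close Elkhorn (overflow 20)
  30÷4 = 7 each, +1 to first 2
Round 4: Greywater=21 Hollowpine=28 Ironridge=23 Juniper=34 → close Juniper (overflow 25)
  34÷3 = 11 each, +1 to first 1
Round 5: Greywater=33 Hollowpine=39 Ironridge=34 → close Hollowpine (overflow 31)
  39÷2 = 19 each, +1 to first 1
Round 6: Greywater=53 Ironridge=53 → close Greywater (overflow 45)
  53÷1 = 53 each, +1 to first 0

Closure order: Fernhollow, Cedarfen, Elkhorn, Juniper, Hollowpine, Greywater
Last habitat: Ironridge with 106 animals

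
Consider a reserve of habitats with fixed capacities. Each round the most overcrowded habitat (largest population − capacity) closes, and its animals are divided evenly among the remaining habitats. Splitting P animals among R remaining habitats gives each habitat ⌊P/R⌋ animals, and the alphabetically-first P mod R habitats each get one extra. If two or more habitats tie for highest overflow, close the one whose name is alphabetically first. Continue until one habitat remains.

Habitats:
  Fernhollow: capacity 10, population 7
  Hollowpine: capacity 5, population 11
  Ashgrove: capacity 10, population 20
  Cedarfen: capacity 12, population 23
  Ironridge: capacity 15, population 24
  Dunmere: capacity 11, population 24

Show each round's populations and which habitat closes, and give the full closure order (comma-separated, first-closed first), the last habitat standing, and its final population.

Round 1: Ashgrove=20 Cedarfen=23 Dunmere=24 Fernhollow=7 Hollowpine=11 Ironridge=24 → close Dunmere (overflow 13)
  24÷5 = 4 each, +1 to first 4
Round 2: Ashgrove=25 Cedarfen=28 Fernhollow=12 Hollowpine=16 Ironridge=28 → close Cedarfen (overflow 16)
  28÷4 = 7 each, +1 to first 0
Round 3: Ashgrove=32 Fernhollow=19 Hollowpine=23 Ironridge=35 → close Ashgrove (overflow 22)
  32÷3 = 10 each, +1 to first 2
Round 4: Fernhollow=30 Hollowpine=34 Ironridge=45 → close Ironridge (overflow 30)
  45÷2 = 22 each, +1 to first 1
Round 5: Fernhollow=53 Hollowpine=56 → close Hollowpine (overflow 51)
  56÷1 = 56 each, +1 to first 0

Closure order: Dunmere, Cedarfen, Ashgrove, Ironridge, Hollowpine
Last habitat: Fernhollow with 109 animals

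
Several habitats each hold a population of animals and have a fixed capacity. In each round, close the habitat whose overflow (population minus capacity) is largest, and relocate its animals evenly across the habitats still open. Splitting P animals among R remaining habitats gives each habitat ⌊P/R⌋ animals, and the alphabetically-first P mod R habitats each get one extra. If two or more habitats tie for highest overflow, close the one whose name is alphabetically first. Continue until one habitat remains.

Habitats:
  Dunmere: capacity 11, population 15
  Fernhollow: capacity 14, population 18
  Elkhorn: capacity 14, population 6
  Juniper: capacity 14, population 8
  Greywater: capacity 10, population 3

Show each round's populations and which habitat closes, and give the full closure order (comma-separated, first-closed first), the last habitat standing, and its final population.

Closure order: Dunmere, Fernhollow, Elkhorn, Greywater
Last habitat: Juniper with 50 animals

Round 1: Dunmere=15 Elkhorn=6 Fernhollow=18 Greywater=3 Juniper=8 → close Dunmere (overflow 4)
  15÷4 = 3 each, +1 to first 3
Round 2: Elkhorn=10 Fernhollow=22 Greywater=7 Juniper=11 → close Fernhollow (overflow 8)
  22÷3 = 7 each, +1 to first 1
Round 3: Elkhorn=18 Greywater=14 Juniper=18 → close Elkhorn (overflow 4)
  18÷2 = 9 each, +1 to first 0
Round 4: Greywater=23 Juniper=27 → close Greywater (overflow 13)
  23÷1 = 23 each, +1 to first 0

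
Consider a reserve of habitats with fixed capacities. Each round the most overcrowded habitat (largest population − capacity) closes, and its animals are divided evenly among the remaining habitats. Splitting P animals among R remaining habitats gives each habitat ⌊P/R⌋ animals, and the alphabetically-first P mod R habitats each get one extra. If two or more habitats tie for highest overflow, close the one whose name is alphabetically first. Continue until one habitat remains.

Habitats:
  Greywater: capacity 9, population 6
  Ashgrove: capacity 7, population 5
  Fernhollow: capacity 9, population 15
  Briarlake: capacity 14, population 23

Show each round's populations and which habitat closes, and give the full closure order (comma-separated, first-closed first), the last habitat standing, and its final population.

Closure order: Briarlake, Fernhollow, Ashgrove
Last habitat: Greywater with 49 animals

Round 1: Ashgrove=5 Briarlake=23 Fernhollow=15 Greywater=6 → close Briarlake (overflow 9)
  23÷3 = 7 each, +1 to first 2
Round 2: Ashgrove=13 Fernhollow=23 Greywater=13 → close Fernhollow (overflow 14)
  23÷2 = 11 each, +1 to first 1
Round 3: Ashgrove=25 Greywater=24 → close Ashgrove (overflow 18)
  25÷1 = 25 each, +1 to first 0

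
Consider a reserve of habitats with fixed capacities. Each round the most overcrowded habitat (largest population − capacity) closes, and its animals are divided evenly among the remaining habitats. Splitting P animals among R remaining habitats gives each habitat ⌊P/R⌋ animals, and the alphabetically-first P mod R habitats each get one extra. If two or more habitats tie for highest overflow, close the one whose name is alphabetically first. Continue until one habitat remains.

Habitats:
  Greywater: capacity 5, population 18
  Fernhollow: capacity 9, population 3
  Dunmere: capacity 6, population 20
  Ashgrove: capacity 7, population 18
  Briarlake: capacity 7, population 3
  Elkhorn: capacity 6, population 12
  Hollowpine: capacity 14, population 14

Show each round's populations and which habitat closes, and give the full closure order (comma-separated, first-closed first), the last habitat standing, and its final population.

Closure order: Dunmere, Greywater, Ashgrove, Elkhorn, Hollowpine, Briarlake
Last habitat: Fernhollow with 88 animals

Round 1: Ashgrove=18 Briarlake=3 Dunmere=20 Elkhorn=12 Fernhollow=3 Greywater=18 Hollowpine=14 → close Dunmere (overflow 14)
  20÷6 = 3 each, +1 to first 2
Round 2: Ashgrove=22 Briarlake=7 Elkhorn=15 Fernhollow=6 Greywater=21 Hollowpine=17 → close Greywater (overflow 16)
  21÷5 = 4 each, +1 to first 1
Round 3: Ashgrove=27 Briarlake=11 Elkhorn=19 Fernhollow=10 Hollowpine=21 → close Ashgrove (overflow 20)
  27÷4 = 6 each, +1 to first 3
Round 4: Briarlake=18 Elkhorn=26 Fernhollow=17 Hollowpine=27 → close Elkhorn (overflow 20)
  26÷3 = 8 each, +1 to first 2
Round 5: Briarlake=27 Fernhollow=26 Hollowpine=35 → close Hollowpine (overflow 21)
  35÷2 = 17 each, +1 to first 1
Round 6: Briarlake=45 Fernhollow=43 → close Briarlake (overflow 38)
  45÷1 = 45 each, +1 to first 0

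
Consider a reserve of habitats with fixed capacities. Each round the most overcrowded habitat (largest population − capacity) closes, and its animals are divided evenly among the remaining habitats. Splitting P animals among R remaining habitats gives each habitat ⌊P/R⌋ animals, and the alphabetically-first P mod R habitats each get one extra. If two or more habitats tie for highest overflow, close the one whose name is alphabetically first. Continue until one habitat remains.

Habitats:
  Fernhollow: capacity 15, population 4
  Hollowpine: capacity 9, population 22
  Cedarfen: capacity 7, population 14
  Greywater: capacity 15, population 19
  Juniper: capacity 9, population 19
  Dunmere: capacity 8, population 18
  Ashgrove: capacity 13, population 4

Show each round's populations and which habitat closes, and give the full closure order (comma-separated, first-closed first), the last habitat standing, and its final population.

Closure order: Hollowpine, Dunmere, Juniper, Cedarfen, Greywater, Ashgrove
Last habitat: Fernhollow with 100 animals

Round 1: Ashgrove=4 Cedarfen=14 Dunmere=18 Fernhollow=4 Greywater=19 Hollowpine=22 Juniper=19 → close Hollowpine (overflow 13)
  22÷6 = 3 each, +1 to first 4
Round 2: Ashgrove=8 Cedarfen=18 Dunmere=22 Fernhollow=8 Greywater=22 Juniper=22 → close Dunmere (overflow 14)
  22÷5 = 4 each, +1 to first 2
Round 3: Ashgrove=13 Cedarfen=23 Fernhollow=12 Greywater=26 Juniper=26 → close Juniper (overflow 17)
  26÷4 = 6 each, +1 to first 2
Round 4: Ashgrove=20 Cedarfen=30 Fernhollow=18 Greywater=32 → close Cedarfen (overflow 23)
  30÷3 = 10 each, +1 to first 0
Round 5: Ashgrove=30 Fernhollow=28 Greywater=42 → close Greywater (overflow 27)
  42÷2 = 21 each, +1 to first 0
Round 6: Ashgrove=51 Fernhollow=49 → close Ashgrove (overflow 38)
  51÷1 = 51 each, +1 to first 0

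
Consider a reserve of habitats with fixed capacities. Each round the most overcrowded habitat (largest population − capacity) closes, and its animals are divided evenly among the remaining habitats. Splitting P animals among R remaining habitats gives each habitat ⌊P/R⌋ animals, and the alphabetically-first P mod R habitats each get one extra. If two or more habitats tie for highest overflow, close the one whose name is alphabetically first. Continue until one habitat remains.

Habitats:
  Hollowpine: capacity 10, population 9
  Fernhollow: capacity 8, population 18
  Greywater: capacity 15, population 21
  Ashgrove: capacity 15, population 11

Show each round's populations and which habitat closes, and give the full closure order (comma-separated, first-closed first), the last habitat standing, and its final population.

Round 1: Ashgrove=11 Fernhollow=18 Greywater=21 Hollowpine=9 → close Fernhollow (overflow 10)
  18÷3 = 6 each, +1 to first 0
Round 2: Ashgrove=17 Greywater=27 Hollowpine=15 → close Greywater (overflow 12)
  27÷2 = 13 each, +1 to first 1
Round 3: Ashgrove=31 Hollowpine=28 → close Hollowpine (overflow 18)
  28÷1 = 28 each, +1 to first 0

Closure order: Fernhollow, Greywater, Hollowpine
Last habitat: Ashgrove with 59 animals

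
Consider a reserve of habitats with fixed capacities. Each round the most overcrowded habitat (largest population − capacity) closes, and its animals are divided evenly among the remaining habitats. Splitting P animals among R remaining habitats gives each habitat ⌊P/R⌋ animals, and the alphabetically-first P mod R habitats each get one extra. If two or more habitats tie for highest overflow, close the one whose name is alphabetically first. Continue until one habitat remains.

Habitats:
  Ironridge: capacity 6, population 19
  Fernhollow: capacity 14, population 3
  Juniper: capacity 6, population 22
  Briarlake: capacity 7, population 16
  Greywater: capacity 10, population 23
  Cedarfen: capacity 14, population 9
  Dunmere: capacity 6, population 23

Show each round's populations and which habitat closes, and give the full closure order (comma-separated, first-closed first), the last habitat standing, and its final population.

Closure order: Dunmere, Juniper, Greywater, Ironridge, Briarlake, Cedarfen
Last habitat: Fernhollow with 115 animals

Round 1: Briarlake=16 Cedarfen=9 Dunmere=23 Fernhollow=3 Greywater=23 Ironridge=19 Juniper=22 → close Dunmere (overflow 17)
  23÷6 = 3 each, +1 to first 5
Round 2: Briarlake=20 Cedarfen=13 Fernhollow=7 Greywater=27 Ironridge=23 Juniper=25 → close Juniper (overflow 19)
  25÷5 = 5 each, +1 to first 0
Round 3: Briarlake=25 Cedarfen=18 Fernhollow=12 Greywater=32 Ironridge=28 → close Greywater (overflow 22)
  32÷4 = 8 each, +1 to first 0
Round 4: Briarlake=33 Cedarfen=26 Fernhollow=20 Ironridge=36 → close Ironridge (overflow 30)
  36÷3 = 12 each, +1 to first 0
Round 5: Briarlake=45 Cedarfen=38 Fernhollow=32 → close Briarlake (overflow 38)
  45÷2 = 22 each, +1 to first 1
Round 6: Cedarfen=61 Fernhollow=54 → close Cedarfen (overflow 47)
  61÷1 = 61 each, +1 to first 0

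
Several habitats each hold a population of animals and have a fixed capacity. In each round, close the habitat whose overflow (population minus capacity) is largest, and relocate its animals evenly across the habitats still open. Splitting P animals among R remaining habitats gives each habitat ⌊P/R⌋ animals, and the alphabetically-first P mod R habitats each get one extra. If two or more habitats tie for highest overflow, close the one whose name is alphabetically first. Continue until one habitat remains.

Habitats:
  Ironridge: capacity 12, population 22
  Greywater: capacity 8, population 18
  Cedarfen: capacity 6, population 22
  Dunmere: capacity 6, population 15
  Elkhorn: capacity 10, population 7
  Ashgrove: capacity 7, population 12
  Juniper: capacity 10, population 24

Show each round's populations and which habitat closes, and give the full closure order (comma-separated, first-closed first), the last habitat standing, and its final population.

Round 1: Ashgrove=12 Cedarfen=22 Dunmere=15 Elkhorn=7 Greywater=18 Ironridge=22 Juniper=24 → close Cedarfen (overflow 16)
  22÷6 = 3 each, +1 to first 4
Round 2: Ashgrove=16 Dunmere=19 Elkhorn=11 Greywater=22 Ironridge=25 Juniper=27 → close Juniper (overflow 17)
  27÷5 = 5 each, +1 to first 2
Round 3: Ashgrove=22 Dunmere=25 Elkhorn=16 Greywater=27 Ironridge=30 → close Dunmere (overflow 19)
  25÷4 = 6 each, +1 to first 1
Round 4: Ashgrove=29 Elkhorn=22 Greywater=33 Ironridge=36 → close Greywater (overflow 25)
  33÷3 = 11 each, +1 to first 0
Round 5: Ashgrove=40 Elkhorn=33 Ironridge=47 → close Ironridge (overflow 35)
  47÷2 = 23 each, +1 to first 1
Round 6: Ashgrove=64 Elkhorn=56 → close Ashgrove (overflow 57)
  64÷1 = 64 each, +1 to first 0

Closure order: Cedarfen, Juniper, Dunmere, Greywater, Ironridge, Ashgrove
Last habitat: Elkhorn with 120 animals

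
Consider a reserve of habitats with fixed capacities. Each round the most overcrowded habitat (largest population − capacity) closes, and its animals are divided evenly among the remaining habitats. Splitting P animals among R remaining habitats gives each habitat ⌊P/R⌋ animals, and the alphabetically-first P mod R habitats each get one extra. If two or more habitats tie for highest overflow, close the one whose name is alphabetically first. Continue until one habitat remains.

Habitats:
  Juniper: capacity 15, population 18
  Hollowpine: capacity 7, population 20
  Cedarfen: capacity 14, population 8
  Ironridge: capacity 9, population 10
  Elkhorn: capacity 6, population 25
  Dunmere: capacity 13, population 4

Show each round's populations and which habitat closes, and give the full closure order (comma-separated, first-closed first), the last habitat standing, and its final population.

Round 1: Cedarfen=8 Dunmere=4 Elkhorn=25 Hollowpine=20 Ironridge=10 Juniper=18 → close Elkhorn (overflow 19)
  25÷5 = 5 each, +1 to first 0
Round 2: Cedarfen=13 Dunmere=9 Hollowpine=25 Ironridge=15 Juniper=23 → close Hollowpine (overflow 18)
  25÷4 = 6 each, +1 to first 1
Round 3: Cedarfen=20 Dunmere=15 Ironridge=21 Juniper=29 → close Juniper (overflow 14)
  29÷3 = 9 each, +1 to first 2
Round 4: Cedarfen=30 Dunmere=25 Ironridge=30 → close Ironridge (overflow 21)
  30÷2 = 15 each, +1 to first 0
Round 5: Cedarfen=45 Dunmere=40 → close Cedarfen (overflow 31)
  45÷1 = 45 each, +1 to first 0

Closure order: Elkhorn, Hollowpine, Juniper, Ironridge, Cedarfen
Last habitat: Dunmere with 85 animals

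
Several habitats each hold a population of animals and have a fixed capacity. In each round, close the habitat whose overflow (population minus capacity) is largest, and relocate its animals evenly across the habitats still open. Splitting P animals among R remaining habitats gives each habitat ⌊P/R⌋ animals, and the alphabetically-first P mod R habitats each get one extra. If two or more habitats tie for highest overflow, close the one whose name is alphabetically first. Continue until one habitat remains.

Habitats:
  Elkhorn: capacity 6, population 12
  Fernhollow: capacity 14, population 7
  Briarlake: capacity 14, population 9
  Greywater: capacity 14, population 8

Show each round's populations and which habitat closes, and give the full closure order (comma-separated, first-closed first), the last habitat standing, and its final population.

Round 1: Briarlake=9 Elkhorn=12 Fernhollow=7 Greywater=8 → close Elkhorn (overflow 6)
  12÷3 = 4 each, +1 to first 0
Round 2: Briarlake=13 Fernhollow=11 Greywater=12 → close Briarlake (overflow -1)
  13÷2 = 6 each, +1 to first 1
Round 3: Fernhollow=18 Greywater=18 → close Fernhollow (overflow 4)
  18÷1 = 18 each, +1 to first 0

Closure order: Elkhorn, Briarlake, Fernhollow
Last habitat: Greywater with 36 animals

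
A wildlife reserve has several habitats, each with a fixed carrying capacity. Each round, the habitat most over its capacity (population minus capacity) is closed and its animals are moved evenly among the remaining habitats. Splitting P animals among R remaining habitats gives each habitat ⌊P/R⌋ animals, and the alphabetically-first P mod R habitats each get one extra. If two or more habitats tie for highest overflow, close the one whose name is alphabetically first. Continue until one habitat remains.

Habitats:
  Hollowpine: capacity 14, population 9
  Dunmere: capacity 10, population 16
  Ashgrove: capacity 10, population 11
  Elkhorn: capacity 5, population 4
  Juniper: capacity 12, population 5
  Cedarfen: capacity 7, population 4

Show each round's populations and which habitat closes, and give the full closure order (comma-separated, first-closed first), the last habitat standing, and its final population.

Round 1: Ashgrove=11 Cedarfen=4 Dunmere=16 Elkhorn=4 Hollowpine=9 Juniper=5 → close Dunmere (overflow 6)
  16÷5 = 3 each, +1 to first 1
Round 2: Ashgrove=15 Cedarfen=7 Elkhorn=7 Hollowpine=12 Juniper=8 → close Ashgrove (overflow 5)
  15÷4 = 3 each, +1 to first 3
Round 3: Cedarfen=11 Elkhorn=11 Hollowpine=16 Juniper=11 → close Elkhorn (overflow 6)
  11÷3 = 3 each, +1 to first 2
Round 4: Cedarfen=15 Hollowpine=20 Juniper=14 → close Cedarfen (overflow 8)
  15÷2 = 7 each, +1 to first 1
Round 5: Hollowpine=28 Juniper=21 → close Hollowpine (overflow 14)
  28÷1 = 28 each, +1 to first 0

Closure order: Dunmere, Ashgrove, Elkhorn, Cedarfen, Hollowpine
Last habitat: Juniper with 49 animals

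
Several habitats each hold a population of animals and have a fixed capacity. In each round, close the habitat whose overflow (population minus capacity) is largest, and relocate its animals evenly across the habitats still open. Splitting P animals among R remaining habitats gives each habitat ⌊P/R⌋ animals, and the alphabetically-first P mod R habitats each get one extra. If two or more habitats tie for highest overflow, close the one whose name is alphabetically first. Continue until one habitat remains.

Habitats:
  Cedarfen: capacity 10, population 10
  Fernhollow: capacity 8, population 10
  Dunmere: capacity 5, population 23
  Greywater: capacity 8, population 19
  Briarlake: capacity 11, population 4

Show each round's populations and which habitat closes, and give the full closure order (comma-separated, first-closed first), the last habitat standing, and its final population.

Closure order: Dunmere, Greywater, Fernhollow, Cedarfen
Last habitat: Briarlake with 66 animals

Round 1: Briarlake=4 Cedarfen=10 Dunmere=23 Fernhollow=10 Greywater=19 → close Dunmere (overflow 18)
  23÷4 = 5 each, +1 to first 3
Round 2: Briarlake=10 Cedarfen=16 Fernhollow=16 Greywater=24 → close Greywater (overflow 16)
  24÷3 = 8 each, +1 to first 0
Round 3: Briarlake=18 Cedarfen=24 Fernhollow=24 → close Fernhollow (overflow 16)
  24÷2 = 12 each, +1 to first 0
Round 4: Briarlake=30 Cedarfen=36 → close Cedarfen (overflow 26)
  36÷1 = 36 each, +1 to first 0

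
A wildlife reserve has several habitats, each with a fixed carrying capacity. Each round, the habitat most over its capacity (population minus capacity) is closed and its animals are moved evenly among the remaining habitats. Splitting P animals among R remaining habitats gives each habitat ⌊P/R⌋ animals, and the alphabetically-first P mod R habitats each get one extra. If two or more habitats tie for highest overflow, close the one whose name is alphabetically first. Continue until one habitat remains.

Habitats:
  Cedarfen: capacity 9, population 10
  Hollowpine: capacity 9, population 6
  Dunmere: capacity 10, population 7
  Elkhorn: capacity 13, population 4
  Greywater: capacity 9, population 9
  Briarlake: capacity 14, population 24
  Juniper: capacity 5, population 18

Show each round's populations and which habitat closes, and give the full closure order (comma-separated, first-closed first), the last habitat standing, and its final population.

Round 1: Briarlake=24 Cedarfen=10 Dunmere=7 Elkhorn=4 Greywater=9 Hollowpine=6 Juniper=18 → close Juniper (overflow 13)
  18÷6 = 3 each, +1 to first 0
Round 2: Briarlake=27 Cedarfen=13 Dunmere=10 Elkhorn=7 Greywater=12 Hollowpine=9 → close Briarlake (overflow 13)
  27÷5 = 5 each, +1 to first 2
Round 3: Cedarfen=19 Dunmere=16 Elkhorn=12 Greywater=17 Hollowpine=14 → close Cedarfen (overflow 10)
  19÷4 = 4 each, +1 to first 3
Round 4: Dunmere=21 Elkhorn=17 Greywater=22 Hollowpine=18 → close Greywater (overflow 13)
  22÷3 = 7 each, +1 to first 1
Round 5: Dunmere=29 Elkhorn=24 Hollowpine=25 → close Dunmere (overflow 19)
  29÷2 = 14 each, +1 to first 1
Round 6: Elkhorn=39 Hollowpine=39 → close Hollowpine (overflow 30)
  39÷1 = 39 each, +1 to first 0

Closure order: Juniper, Briarlake, Cedarfen, Greywater, Dunmere, Hollowpine
Last habitat: Elkhorn with 78 animals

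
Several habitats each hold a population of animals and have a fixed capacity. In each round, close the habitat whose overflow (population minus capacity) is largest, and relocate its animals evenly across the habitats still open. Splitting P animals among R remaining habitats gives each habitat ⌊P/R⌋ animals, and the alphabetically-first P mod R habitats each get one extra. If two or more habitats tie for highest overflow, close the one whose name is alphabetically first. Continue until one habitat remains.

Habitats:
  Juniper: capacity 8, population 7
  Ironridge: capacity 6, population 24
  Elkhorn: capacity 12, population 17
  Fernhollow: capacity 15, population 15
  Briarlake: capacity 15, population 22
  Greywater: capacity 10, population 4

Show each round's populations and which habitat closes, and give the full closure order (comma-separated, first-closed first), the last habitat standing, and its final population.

Closure order: Ironridge, Briarlake, Elkhorn, Fernhollow, Juniper
Last habitat: Greywater with 89 animals

Round 1: Briarlake=22 Elkhorn=17 Fernhollow=15 Greywater=4 Ironridge=24 Juniper=7 → close Ironridge (overflow 18)
  24÷5 = 4 each, +1 to first 4
Round 2: Briarlake=27 Elkhorn=22 Fernhollow=20 Greywater=9 Juniper=11 → close Briarlake (overflow 12)
  27÷4 = 6 each, +1 to first 3
Round 3: Elkhorn=29 Fernhollow=27 Greywater=16 Juniper=17 → close Elkhorn (overflow 17)
  29÷3 = 9 each, +1 to first 2
Round 4: Fernhollow=37 Greywater=26 Juniper=26 → close Fernhollow (overflow 22)
  37÷2 = 18 each, +1 to first 1
Round 5: Greywater=45 Juniper=44 → close Juniper (overflow 36)
  44÷1 = 44 each, +1 to first 0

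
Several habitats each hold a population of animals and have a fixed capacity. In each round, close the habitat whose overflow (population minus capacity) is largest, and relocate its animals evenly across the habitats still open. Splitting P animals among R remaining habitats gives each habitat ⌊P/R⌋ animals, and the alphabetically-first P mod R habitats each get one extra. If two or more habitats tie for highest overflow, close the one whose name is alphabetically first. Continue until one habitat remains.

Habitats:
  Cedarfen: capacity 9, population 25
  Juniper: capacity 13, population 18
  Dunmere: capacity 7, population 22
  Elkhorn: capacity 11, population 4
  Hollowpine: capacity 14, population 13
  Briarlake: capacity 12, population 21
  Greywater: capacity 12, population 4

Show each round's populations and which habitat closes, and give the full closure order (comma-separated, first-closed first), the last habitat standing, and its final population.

Closure order: Cedarfen, Dunmere, Briarlake, Juniper, Hollowpine, Elkhorn
Last habitat: Greywater with 107 animals

Round 1: Briarlake=21 Cedarfen=25 Dunmere=22 Elkhorn=4 Greywater=4 Hollowpine=13 Juniper=18 → close Cedarfen (overflow 16)
  25÷6 = 4 each, +1 to first 1
Round 2: Briarlake=26 Dunmere=26 Elkhorn=8 Greywater=8 Hollowpine=17 Juniper=22 → close Dunmere (overflow 19)
  26÷5 = 5 each, +1 to first 1
Round 3: Briarlake=32 Elkhorn=13 Greywater=13 Hollowpine=22 Juniper=27 → close Briarlake (overflow 20)
  32÷4 = 8 each, +1 to first 0
Round 4: Elkhorn=21 Greywater=21 Hollowpine=30 Juniper=35 → close Juniper (overflow 22)
  35÷3 = 11 each, +1 to first 2
Round 5: Elkhorn=33 Greywater=33 Hollowpine=41 → close Hollowpine (overflow 27)
  41÷2 = 20 each, +1 to first 1
Round 6: Elkhorn=54 Greywater=53 → close Elkhorn (overflow 43)
  54÷1 = 54 each, +1 to first 0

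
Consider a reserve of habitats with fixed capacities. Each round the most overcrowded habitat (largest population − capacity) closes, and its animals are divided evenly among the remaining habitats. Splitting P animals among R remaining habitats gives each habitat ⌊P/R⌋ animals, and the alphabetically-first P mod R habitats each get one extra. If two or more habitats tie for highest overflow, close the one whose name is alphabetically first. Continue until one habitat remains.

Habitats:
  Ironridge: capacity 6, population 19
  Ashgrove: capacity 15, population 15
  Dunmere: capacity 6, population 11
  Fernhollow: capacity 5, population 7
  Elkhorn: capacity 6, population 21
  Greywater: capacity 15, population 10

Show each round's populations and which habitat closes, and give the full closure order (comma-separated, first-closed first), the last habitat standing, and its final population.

Round 1: Ashgrove=15 Dunmere=11 Elkhorn=21 Fernhollow=7 Greywater=10 Ironridge=19 → close Elkhorn (overflow 15)
  21÷5 = 4 each, +1 to first 1
Round 2: Ashgrove=20 Dunmere=15 Fernhollow=11 Greywater=14 Ironridge=23 → close Ironridge (overflow 17)
  23÷4 = 5 each, +1 to first 3
Round 3: Ashgrove=26 Dunmere=21 Fernhollow=17 Greywater=19 → close Dunmere (overflow 15)
  21÷3 = 7 each, +1 to first 0
Round 4: Ashgrove=33 Fernhollow=24 Greywater=26 → close Fernhollow (overflow 19)
  24÷2 = 12 each, +1 to first 0
Round 5: Ashgrove=45 Greywater=38 → close Ashgrove (overflow 30)
  45÷1 = 45 each, +1 to first 0

Closure order: Elkhorn, Ironridge, Dunmere, Fernhollow, Ashgrove
Last habitat: Greywater with 83 animals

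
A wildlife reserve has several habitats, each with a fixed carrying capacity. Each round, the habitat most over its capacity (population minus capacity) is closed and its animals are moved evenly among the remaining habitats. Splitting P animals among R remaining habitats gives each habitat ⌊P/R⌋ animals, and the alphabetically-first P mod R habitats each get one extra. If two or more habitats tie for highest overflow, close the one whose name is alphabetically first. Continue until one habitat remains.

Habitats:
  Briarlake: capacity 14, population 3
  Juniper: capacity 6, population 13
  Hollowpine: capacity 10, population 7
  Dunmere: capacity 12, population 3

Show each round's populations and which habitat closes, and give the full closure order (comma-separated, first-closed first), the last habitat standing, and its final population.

Round 1: Briarlake=3 Dunmere=3 Hollowpine=7 Juniper=13 → close Juniper (overflow 7)
  13÷3 = 4 each, +1 to first 1
Round 2: Briarlake=8 Dunmere=7 Hollowpine=11 → close Hollowpine (overflow 1)
  11÷2 = 5 each, +1 to first 1
Round 3: Briarlake=14 Dunmere=12 → close Briarlake (overflow 0)
  14÷1 = 14 each, +1 to first 0

Closure order: Juniper, Hollowpine, Briarlake
Last habitat: Dunmere with 26 animals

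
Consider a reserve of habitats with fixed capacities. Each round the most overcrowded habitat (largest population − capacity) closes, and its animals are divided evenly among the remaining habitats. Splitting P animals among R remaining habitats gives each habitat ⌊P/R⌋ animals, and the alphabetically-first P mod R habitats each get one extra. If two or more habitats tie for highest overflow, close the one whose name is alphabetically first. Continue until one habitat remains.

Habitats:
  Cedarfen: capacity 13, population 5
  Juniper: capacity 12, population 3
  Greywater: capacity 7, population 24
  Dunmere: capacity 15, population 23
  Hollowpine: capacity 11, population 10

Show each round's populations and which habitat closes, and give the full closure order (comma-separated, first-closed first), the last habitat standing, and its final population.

Round 1: Cedarfen=5 Dunmere=23 Greywater=24 Hollowpine=10 Juniper=3 → close Greywater (overflow 17)
  24÷4 = 6 each, +1 to first 0
Round 2: Cedarfen=11 Dunmere=29 Hollowpine=16 Juniper=9 → close Dunmere (overflow 14)
  29÷3 = 9 each, +1 to first 2
Round 3: Cedarfen=21 Hollowpine=26 Juniper=18 → close Hollowpine (overflow 15)
  26÷2 = 13 each, +1 to first 0
Round 4: Cedarfen=34 Juniper=31 → close Cedarfen (overflow 21)
  34÷1 = 34 each, +1 to first 0

Closure order: Greywater, Dunmere, Hollowpine, Cedarfen
Last habitat: Juniper with 65 animals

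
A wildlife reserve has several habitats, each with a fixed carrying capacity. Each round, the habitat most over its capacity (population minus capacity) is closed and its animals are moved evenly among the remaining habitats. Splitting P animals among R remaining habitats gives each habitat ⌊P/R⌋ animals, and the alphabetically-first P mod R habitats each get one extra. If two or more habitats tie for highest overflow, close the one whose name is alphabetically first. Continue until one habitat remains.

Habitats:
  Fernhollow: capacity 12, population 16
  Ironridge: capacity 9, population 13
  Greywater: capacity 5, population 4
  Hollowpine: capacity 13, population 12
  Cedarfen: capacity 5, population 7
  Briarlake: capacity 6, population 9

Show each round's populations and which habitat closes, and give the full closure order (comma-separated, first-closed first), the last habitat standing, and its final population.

Round 1: Briarlake=9 Cedarfen=7 Fernhollow=16 Greywater=4 Hollowpine=12 Ironridge=13 → close Fernhollow (overflow 4)
  16÷5 = 3 each, +1 to first 1
Round 2: Briarlake=13 Cedarfen=10 Greywater=7 Hollowpine=15 Ironridge=16 → close Briarlake (overflow 7)
  13÷4 = 3 each, +1 to first 1
Round 3: Cedarfen=14 Greywater=10 Hollowpine=18 Ironridge=19 → close Ironridge (overflow 10)
  19÷3 = 6 each, +1 to first 1
Round 4: Cedarfen=21 Greywater=16 Hollowpine=24 → close Cedarfen (overflow 16)
  21÷2 = 10 each, +1 to first 1
Round 5: Greywater=27 Hollowpine=34 → close Greywater (overflow 22)
  27÷1 = 27 each, +1 to first 0

Closure order: Fernhollow, Briarlake, Ironridge, Cedarfen, Greywater
Last habitat: Hollowpine with 61 animals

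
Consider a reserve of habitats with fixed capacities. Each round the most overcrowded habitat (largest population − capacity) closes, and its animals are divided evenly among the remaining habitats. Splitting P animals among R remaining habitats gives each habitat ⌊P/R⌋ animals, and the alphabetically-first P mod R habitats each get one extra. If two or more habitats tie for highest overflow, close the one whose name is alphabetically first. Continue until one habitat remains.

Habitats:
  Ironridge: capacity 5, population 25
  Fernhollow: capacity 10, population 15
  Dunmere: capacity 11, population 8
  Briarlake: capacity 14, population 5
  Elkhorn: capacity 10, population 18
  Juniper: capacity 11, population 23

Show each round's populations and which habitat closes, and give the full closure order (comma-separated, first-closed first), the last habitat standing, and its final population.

Closure order: Ironridge, Juniper, Elkhorn, Fernhollow, Dunmere
Last habitat: Briarlake with 94 animals

Round 1: Briarlake=5 Dunmere=8 Elkhorn=18 Fernhollow=15 Ironridge=25 Juniper=23 → close Ironridge (overflow 20)
  25÷5 = 5 each, +1 to first 0
Round 2: Briarlake=10 Dunmere=13 Elkhorn=23 Fernhollow=20 Juniper=28 → close Juniper (overflow 17)
  28÷4 = 7 each, +1 to first 0
Round 3: Briarlake=17 Dunmere=20 Elkhorn=30 Fernhollow=27 → close Elkhorn (overflow 20)
  30÷3 = 10 each, +1 to first 0
Round 4: Briarlake=27 Dunmere=30 Fernhollow=37 → close Fernhollow (overflow 27)
  37÷2 = 18 each, +1 to first 1
Round 5: Briarlake=46 Dunmere=48 → close Dunmere (overflow 37)
  48÷1 = 48 each, +1 to first 0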